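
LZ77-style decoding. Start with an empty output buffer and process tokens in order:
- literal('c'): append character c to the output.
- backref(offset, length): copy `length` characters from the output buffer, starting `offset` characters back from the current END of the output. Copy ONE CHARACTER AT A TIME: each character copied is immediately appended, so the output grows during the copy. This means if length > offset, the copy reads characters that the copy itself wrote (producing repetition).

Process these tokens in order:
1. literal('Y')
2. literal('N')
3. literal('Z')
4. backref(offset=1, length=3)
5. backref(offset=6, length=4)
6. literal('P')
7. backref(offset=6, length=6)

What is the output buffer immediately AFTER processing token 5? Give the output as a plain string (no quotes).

Token 1: literal('Y'). Output: "Y"
Token 2: literal('N'). Output: "YN"
Token 3: literal('Z'). Output: "YNZ"
Token 4: backref(off=1, len=3) (overlapping!). Copied 'ZZZ' from pos 2. Output: "YNZZZZ"
Token 5: backref(off=6, len=4). Copied 'YNZZ' from pos 0. Output: "YNZZZZYNZZ"

Answer: YNZZZZYNZZ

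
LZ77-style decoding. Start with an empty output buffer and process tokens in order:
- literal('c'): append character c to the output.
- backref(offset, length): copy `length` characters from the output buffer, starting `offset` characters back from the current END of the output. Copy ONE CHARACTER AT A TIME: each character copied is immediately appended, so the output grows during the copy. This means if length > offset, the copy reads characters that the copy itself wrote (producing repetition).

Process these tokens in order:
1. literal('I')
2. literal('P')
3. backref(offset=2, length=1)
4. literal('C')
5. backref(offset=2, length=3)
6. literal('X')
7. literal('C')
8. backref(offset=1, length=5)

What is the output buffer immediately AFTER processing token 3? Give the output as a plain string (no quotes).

Token 1: literal('I'). Output: "I"
Token 2: literal('P'). Output: "IP"
Token 3: backref(off=2, len=1). Copied 'I' from pos 0. Output: "IPI"

Answer: IPI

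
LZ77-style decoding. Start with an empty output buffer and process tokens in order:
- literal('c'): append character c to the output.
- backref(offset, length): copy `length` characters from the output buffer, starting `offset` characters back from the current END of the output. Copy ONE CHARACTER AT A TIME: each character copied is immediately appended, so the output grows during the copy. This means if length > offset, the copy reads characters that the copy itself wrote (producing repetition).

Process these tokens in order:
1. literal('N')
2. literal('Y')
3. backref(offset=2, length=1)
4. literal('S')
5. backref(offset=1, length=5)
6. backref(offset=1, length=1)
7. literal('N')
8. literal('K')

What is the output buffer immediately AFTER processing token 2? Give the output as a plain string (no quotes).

Answer: NY

Derivation:
Token 1: literal('N'). Output: "N"
Token 2: literal('Y'). Output: "NY"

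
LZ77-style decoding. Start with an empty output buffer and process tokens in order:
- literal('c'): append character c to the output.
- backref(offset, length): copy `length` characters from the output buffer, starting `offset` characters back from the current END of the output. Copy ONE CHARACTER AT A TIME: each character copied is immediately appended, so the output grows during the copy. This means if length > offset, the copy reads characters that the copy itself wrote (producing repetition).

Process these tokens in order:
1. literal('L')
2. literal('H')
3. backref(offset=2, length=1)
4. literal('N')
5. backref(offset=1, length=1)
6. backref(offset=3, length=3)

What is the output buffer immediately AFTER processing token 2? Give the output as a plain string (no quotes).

Token 1: literal('L'). Output: "L"
Token 2: literal('H'). Output: "LH"

Answer: LH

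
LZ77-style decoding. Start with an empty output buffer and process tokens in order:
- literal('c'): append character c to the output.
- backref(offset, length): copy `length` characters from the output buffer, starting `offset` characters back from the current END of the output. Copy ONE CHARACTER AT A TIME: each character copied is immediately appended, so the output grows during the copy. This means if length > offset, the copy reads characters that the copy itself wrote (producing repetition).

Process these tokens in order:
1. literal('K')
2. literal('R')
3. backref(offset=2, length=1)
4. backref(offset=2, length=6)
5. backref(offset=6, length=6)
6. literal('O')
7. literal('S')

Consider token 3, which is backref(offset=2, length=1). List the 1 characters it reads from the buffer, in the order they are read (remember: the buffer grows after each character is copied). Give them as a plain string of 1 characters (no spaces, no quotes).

Answer: K

Derivation:
Token 1: literal('K'). Output: "K"
Token 2: literal('R'). Output: "KR"
Token 3: backref(off=2, len=1). Buffer before: "KR" (len 2)
  byte 1: read out[0]='K', append. Buffer now: "KRK"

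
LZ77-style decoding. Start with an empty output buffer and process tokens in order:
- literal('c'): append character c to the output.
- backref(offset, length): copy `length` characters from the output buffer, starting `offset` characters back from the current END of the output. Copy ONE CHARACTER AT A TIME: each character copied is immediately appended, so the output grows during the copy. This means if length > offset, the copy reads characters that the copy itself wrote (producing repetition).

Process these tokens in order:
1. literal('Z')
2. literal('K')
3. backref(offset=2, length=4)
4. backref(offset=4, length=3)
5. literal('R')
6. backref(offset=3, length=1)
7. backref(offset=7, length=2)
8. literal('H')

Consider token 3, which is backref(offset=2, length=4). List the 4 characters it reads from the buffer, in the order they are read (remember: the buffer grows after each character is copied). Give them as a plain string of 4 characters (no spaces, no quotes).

Answer: ZKZK

Derivation:
Token 1: literal('Z'). Output: "Z"
Token 2: literal('K'). Output: "ZK"
Token 3: backref(off=2, len=4). Buffer before: "ZK" (len 2)
  byte 1: read out[0]='Z', append. Buffer now: "ZKZ"
  byte 2: read out[1]='K', append. Buffer now: "ZKZK"
  byte 3: read out[2]='Z', append. Buffer now: "ZKZKZ"
  byte 4: read out[3]='K', append. Buffer now: "ZKZKZK"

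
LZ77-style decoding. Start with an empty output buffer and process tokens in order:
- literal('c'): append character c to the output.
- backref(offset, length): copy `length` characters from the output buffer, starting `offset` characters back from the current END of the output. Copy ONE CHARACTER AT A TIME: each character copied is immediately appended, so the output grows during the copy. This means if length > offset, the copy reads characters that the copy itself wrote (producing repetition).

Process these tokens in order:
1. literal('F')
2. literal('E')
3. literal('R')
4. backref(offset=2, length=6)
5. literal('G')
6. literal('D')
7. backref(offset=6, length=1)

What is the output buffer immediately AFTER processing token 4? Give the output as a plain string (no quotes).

Token 1: literal('F'). Output: "F"
Token 2: literal('E'). Output: "FE"
Token 3: literal('R'). Output: "FER"
Token 4: backref(off=2, len=6) (overlapping!). Copied 'ERERER' from pos 1. Output: "FERERERER"

Answer: FERERERER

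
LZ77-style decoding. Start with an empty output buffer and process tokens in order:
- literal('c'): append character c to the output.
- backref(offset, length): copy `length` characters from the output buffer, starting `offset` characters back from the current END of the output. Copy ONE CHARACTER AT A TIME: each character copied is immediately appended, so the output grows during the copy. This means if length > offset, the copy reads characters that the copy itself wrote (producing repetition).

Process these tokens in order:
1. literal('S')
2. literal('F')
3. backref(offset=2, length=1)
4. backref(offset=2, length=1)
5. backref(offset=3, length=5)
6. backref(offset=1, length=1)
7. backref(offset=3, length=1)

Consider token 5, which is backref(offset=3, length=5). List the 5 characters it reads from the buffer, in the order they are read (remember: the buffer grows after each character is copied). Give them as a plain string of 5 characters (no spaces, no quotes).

Token 1: literal('S'). Output: "S"
Token 2: literal('F'). Output: "SF"
Token 3: backref(off=2, len=1). Copied 'S' from pos 0. Output: "SFS"
Token 4: backref(off=2, len=1). Copied 'F' from pos 1. Output: "SFSF"
Token 5: backref(off=3, len=5). Buffer before: "SFSF" (len 4)
  byte 1: read out[1]='F', append. Buffer now: "SFSFF"
  byte 2: read out[2]='S', append. Buffer now: "SFSFFS"
  byte 3: read out[3]='F', append. Buffer now: "SFSFFSF"
  byte 4: read out[4]='F', append. Buffer now: "SFSFFSFF"
  byte 5: read out[5]='S', append. Buffer now: "SFSFFSFFS"

Answer: FSFFS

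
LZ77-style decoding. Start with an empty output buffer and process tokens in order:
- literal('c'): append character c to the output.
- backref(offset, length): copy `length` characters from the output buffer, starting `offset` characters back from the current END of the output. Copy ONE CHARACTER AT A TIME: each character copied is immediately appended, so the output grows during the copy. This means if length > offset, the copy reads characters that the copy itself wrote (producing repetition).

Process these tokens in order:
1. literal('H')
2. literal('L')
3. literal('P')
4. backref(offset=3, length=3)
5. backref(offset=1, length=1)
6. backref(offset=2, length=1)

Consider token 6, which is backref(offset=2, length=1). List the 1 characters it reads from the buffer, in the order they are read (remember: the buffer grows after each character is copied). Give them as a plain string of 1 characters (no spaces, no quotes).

Answer: P

Derivation:
Token 1: literal('H'). Output: "H"
Token 2: literal('L'). Output: "HL"
Token 3: literal('P'). Output: "HLP"
Token 4: backref(off=3, len=3). Copied 'HLP' from pos 0. Output: "HLPHLP"
Token 5: backref(off=1, len=1). Copied 'P' from pos 5. Output: "HLPHLPP"
Token 6: backref(off=2, len=1). Buffer before: "HLPHLPP" (len 7)
  byte 1: read out[5]='P', append. Buffer now: "HLPHLPPP"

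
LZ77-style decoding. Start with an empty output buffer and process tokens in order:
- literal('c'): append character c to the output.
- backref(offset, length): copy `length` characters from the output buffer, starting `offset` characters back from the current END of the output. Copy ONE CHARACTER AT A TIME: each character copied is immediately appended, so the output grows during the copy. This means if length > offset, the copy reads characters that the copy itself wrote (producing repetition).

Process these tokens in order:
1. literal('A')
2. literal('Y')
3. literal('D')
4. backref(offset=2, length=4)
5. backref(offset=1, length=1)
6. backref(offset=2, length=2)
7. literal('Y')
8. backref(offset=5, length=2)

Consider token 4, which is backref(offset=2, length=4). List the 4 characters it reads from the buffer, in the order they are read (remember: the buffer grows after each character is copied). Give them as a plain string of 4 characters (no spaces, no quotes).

Token 1: literal('A'). Output: "A"
Token 2: literal('Y'). Output: "AY"
Token 3: literal('D'). Output: "AYD"
Token 4: backref(off=2, len=4). Buffer before: "AYD" (len 3)
  byte 1: read out[1]='Y', append. Buffer now: "AYDY"
  byte 2: read out[2]='D', append. Buffer now: "AYDYD"
  byte 3: read out[3]='Y', append. Buffer now: "AYDYDY"
  byte 4: read out[4]='D', append. Buffer now: "AYDYDYD"

Answer: YDYD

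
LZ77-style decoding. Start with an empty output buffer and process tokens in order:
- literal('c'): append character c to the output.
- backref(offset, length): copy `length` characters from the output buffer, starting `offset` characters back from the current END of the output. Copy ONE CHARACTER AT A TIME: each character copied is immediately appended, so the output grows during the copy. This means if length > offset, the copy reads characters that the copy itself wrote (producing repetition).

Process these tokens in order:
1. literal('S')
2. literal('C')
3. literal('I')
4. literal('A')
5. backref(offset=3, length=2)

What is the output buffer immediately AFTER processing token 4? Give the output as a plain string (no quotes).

Answer: SCIA

Derivation:
Token 1: literal('S'). Output: "S"
Token 2: literal('C'). Output: "SC"
Token 3: literal('I'). Output: "SCI"
Token 4: literal('A'). Output: "SCIA"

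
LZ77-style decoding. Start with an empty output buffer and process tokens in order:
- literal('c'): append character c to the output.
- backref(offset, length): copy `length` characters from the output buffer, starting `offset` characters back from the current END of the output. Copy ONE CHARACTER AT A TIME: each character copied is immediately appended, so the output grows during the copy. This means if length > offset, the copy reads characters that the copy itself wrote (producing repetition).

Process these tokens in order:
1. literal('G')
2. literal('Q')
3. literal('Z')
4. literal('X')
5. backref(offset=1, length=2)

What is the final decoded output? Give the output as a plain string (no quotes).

Token 1: literal('G'). Output: "G"
Token 2: literal('Q'). Output: "GQ"
Token 3: literal('Z'). Output: "GQZ"
Token 4: literal('X'). Output: "GQZX"
Token 5: backref(off=1, len=2) (overlapping!). Copied 'XX' from pos 3. Output: "GQZXXX"

Answer: GQZXXX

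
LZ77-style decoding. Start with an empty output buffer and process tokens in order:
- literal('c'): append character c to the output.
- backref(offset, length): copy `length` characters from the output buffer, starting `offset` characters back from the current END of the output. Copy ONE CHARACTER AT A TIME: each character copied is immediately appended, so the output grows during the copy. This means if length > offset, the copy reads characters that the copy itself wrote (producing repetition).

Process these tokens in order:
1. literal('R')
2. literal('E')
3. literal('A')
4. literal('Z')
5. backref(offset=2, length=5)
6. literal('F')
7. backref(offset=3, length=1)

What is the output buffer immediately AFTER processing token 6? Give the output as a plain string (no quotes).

Answer: REAZAZAZAF

Derivation:
Token 1: literal('R'). Output: "R"
Token 2: literal('E'). Output: "RE"
Token 3: literal('A'). Output: "REA"
Token 4: literal('Z'). Output: "REAZ"
Token 5: backref(off=2, len=5) (overlapping!). Copied 'AZAZA' from pos 2. Output: "REAZAZAZA"
Token 6: literal('F'). Output: "REAZAZAZAF"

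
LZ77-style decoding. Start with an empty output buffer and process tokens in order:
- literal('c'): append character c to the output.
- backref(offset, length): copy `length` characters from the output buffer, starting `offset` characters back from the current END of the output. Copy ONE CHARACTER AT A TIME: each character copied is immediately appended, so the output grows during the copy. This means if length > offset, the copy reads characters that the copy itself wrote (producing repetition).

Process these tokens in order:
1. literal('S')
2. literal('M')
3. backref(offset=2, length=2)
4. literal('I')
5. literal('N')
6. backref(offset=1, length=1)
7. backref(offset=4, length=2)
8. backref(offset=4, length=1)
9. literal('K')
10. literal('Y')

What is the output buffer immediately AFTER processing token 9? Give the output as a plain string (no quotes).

Answer: SMSMINNMINK

Derivation:
Token 1: literal('S'). Output: "S"
Token 2: literal('M'). Output: "SM"
Token 3: backref(off=2, len=2). Copied 'SM' from pos 0. Output: "SMSM"
Token 4: literal('I'). Output: "SMSMI"
Token 5: literal('N'). Output: "SMSMIN"
Token 6: backref(off=1, len=1). Copied 'N' from pos 5. Output: "SMSMINN"
Token 7: backref(off=4, len=2). Copied 'MI' from pos 3. Output: "SMSMINNMI"
Token 8: backref(off=4, len=1). Copied 'N' from pos 5. Output: "SMSMINNMIN"
Token 9: literal('K'). Output: "SMSMINNMINK"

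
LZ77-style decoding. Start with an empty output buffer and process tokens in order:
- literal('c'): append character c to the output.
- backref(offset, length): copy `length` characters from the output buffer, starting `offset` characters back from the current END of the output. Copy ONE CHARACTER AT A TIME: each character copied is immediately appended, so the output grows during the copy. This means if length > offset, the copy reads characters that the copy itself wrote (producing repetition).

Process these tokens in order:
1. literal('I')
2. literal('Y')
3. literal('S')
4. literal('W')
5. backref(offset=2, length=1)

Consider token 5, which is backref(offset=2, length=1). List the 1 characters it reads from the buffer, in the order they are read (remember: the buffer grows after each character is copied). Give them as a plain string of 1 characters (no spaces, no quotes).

Answer: S

Derivation:
Token 1: literal('I'). Output: "I"
Token 2: literal('Y'). Output: "IY"
Token 3: literal('S'). Output: "IYS"
Token 4: literal('W'). Output: "IYSW"
Token 5: backref(off=2, len=1). Buffer before: "IYSW" (len 4)
  byte 1: read out[2]='S', append. Buffer now: "IYSWS"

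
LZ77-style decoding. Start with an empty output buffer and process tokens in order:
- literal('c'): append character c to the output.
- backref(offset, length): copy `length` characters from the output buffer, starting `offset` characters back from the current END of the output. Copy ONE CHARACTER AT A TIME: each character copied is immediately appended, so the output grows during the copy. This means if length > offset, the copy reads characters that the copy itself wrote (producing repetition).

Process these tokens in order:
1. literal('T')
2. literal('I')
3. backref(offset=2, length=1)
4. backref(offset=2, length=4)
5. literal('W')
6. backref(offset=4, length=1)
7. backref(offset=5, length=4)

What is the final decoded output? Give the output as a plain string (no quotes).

Answer: TITITITWTTITW

Derivation:
Token 1: literal('T'). Output: "T"
Token 2: literal('I'). Output: "TI"
Token 3: backref(off=2, len=1). Copied 'T' from pos 0. Output: "TIT"
Token 4: backref(off=2, len=4) (overlapping!). Copied 'ITIT' from pos 1. Output: "TITITIT"
Token 5: literal('W'). Output: "TITITITW"
Token 6: backref(off=4, len=1). Copied 'T' from pos 4. Output: "TITITITWT"
Token 7: backref(off=5, len=4). Copied 'TITW' from pos 4. Output: "TITITITWTTITW"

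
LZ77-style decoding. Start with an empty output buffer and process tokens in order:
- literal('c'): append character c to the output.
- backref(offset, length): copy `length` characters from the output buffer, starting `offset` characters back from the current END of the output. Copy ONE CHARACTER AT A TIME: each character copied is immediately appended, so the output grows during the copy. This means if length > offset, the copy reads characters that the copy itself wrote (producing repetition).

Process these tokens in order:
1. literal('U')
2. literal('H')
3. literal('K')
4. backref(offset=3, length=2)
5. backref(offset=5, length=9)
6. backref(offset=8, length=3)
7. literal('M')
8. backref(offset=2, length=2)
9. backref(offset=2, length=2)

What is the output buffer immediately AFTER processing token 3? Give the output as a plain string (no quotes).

Token 1: literal('U'). Output: "U"
Token 2: literal('H'). Output: "UH"
Token 3: literal('K'). Output: "UHK"

Answer: UHK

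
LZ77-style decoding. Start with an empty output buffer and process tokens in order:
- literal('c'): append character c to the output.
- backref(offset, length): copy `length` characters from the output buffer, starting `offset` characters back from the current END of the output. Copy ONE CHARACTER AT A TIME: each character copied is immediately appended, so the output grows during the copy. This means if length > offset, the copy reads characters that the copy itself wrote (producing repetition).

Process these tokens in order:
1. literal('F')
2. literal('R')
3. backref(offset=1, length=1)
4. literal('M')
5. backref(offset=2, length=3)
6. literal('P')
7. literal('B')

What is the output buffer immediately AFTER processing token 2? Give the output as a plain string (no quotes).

Token 1: literal('F'). Output: "F"
Token 2: literal('R'). Output: "FR"

Answer: FR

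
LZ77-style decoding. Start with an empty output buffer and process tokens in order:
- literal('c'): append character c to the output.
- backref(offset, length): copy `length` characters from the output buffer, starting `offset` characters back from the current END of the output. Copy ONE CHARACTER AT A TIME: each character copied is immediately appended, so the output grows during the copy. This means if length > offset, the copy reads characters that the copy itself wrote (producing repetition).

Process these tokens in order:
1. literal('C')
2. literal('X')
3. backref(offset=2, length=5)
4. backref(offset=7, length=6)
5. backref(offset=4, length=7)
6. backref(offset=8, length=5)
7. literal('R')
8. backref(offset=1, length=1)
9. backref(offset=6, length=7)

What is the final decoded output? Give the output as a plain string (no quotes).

Answer: CXCXCXCCXCXCXCXCXCXCXCXCXRRCXCXRRC

Derivation:
Token 1: literal('C'). Output: "C"
Token 2: literal('X'). Output: "CX"
Token 3: backref(off=2, len=5) (overlapping!). Copied 'CXCXC' from pos 0. Output: "CXCXCXC"
Token 4: backref(off=7, len=6). Copied 'CXCXCX' from pos 0. Output: "CXCXCXCCXCXCX"
Token 5: backref(off=4, len=7) (overlapping!). Copied 'CXCXCXC' from pos 9. Output: "CXCXCXCCXCXCXCXCXCXC"
Token 6: backref(off=8, len=5). Copied 'XCXCX' from pos 12. Output: "CXCXCXCCXCXCXCXCXCXCXCXCX"
Token 7: literal('R'). Output: "CXCXCXCCXCXCXCXCXCXCXCXCXR"
Token 8: backref(off=1, len=1). Copied 'R' from pos 25. Output: "CXCXCXCCXCXCXCXCXCXCXCXCXRR"
Token 9: backref(off=6, len=7) (overlapping!). Copied 'CXCXRRC' from pos 21. Output: "CXCXCXCCXCXCXCXCXCXCXCXCXRRCXCXRRC"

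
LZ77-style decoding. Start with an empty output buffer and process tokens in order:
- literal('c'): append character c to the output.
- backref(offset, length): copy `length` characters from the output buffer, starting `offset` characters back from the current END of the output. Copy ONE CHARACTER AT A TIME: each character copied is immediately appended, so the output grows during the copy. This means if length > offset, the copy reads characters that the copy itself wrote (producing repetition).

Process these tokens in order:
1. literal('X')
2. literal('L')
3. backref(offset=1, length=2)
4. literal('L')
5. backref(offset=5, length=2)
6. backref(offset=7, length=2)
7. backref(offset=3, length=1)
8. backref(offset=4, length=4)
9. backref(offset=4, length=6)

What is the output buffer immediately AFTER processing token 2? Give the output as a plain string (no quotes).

Token 1: literal('X'). Output: "X"
Token 2: literal('L'). Output: "XL"

Answer: XL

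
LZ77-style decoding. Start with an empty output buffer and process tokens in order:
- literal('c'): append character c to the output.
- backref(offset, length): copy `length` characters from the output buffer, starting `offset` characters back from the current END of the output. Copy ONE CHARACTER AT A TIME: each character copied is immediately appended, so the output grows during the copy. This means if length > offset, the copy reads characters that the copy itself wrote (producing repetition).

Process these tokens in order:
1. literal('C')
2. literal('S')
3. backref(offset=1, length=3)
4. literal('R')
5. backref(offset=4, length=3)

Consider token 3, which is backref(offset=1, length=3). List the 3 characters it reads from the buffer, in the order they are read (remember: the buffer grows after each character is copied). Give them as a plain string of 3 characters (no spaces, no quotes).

Token 1: literal('C'). Output: "C"
Token 2: literal('S'). Output: "CS"
Token 3: backref(off=1, len=3). Buffer before: "CS" (len 2)
  byte 1: read out[1]='S', append. Buffer now: "CSS"
  byte 2: read out[2]='S', append. Buffer now: "CSSS"
  byte 3: read out[3]='S', append. Buffer now: "CSSSS"

Answer: SSS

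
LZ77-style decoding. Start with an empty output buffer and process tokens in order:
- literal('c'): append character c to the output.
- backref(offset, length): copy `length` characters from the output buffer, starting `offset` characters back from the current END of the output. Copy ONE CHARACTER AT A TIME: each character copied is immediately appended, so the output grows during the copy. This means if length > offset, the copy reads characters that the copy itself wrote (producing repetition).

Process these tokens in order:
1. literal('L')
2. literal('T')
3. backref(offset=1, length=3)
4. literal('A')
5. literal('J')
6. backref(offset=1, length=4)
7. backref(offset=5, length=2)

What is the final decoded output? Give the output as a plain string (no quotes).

Answer: LTTTTAJJJJJJJ

Derivation:
Token 1: literal('L'). Output: "L"
Token 2: literal('T'). Output: "LT"
Token 3: backref(off=1, len=3) (overlapping!). Copied 'TTT' from pos 1. Output: "LTTTT"
Token 4: literal('A'). Output: "LTTTTA"
Token 5: literal('J'). Output: "LTTTTAJ"
Token 6: backref(off=1, len=4) (overlapping!). Copied 'JJJJ' from pos 6. Output: "LTTTTAJJJJJ"
Token 7: backref(off=5, len=2). Copied 'JJ' from pos 6. Output: "LTTTTAJJJJJJJ"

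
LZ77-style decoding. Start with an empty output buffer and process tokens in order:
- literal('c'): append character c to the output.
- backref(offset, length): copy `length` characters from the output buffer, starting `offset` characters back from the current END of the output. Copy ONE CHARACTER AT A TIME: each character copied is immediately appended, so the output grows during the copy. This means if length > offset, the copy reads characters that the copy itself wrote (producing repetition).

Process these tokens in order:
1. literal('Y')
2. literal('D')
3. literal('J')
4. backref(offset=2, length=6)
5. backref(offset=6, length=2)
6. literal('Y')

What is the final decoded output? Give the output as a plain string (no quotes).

Token 1: literal('Y'). Output: "Y"
Token 2: literal('D'). Output: "YD"
Token 3: literal('J'). Output: "YDJ"
Token 4: backref(off=2, len=6) (overlapping!). Copied 'DJDJDJ' from pos 1. Output: "YDJDJDJDJ"
Token 5: backref(off=6, len=2). Copied 'DJ' from pos 3. Output: "YDJDJDJDJDJ"
Token 6: literal('Y'). Output: "YDJDJDJDJDJY"

Answer: YDJDJDJDJDJY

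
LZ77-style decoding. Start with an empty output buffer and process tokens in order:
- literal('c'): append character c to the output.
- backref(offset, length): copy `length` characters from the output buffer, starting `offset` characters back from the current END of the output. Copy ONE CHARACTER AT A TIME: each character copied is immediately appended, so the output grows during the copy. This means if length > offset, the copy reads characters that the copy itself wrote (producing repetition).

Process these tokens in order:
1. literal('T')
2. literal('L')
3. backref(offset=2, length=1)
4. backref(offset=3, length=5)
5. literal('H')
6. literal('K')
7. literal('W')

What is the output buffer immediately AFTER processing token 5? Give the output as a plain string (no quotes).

Answer: TLTTLTTLH

Derivation:
Token 1: literal('T'). Output: "T"
Token 2: literal('L'). Output: "TL"
Token 3: backref(off=2, len=1). Copied 'T' from pos 0. Output: "TLT"
Token 4: backref(off=3, len=5) (overlapping!). Copied 'TLTTL' from pos 0. Output: "TLTTLTTL"
Token 5: literal('H'). Output: "TLTTLTTLH"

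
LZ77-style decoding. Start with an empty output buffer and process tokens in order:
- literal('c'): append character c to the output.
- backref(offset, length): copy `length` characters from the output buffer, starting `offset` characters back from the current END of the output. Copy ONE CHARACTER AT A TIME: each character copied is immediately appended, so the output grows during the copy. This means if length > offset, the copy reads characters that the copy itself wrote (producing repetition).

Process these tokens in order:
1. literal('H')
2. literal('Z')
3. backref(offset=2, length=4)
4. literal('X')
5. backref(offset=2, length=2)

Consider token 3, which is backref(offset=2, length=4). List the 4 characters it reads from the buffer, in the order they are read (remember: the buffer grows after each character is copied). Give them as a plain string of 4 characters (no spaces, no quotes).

Answer: HZHZ

Derivation:
Token 1: literal('H'). Output: "H"
Token 2: literal('Z'). Output: "HZ"
Token 3: backref(off=2, len=4). Buffer before: "HZ" (len 2)
  byte 1: read out[0]='H', append. Buffer now: "HZH"
  byte 2: read out[1]='Z', append. Buffer now: "HZHZ"
  byte 3: read out[2]='H', append. Buffer now: "HZHZH"
  byte 4: read out[3]='Z', append. Buffer now: "HZHZHZ"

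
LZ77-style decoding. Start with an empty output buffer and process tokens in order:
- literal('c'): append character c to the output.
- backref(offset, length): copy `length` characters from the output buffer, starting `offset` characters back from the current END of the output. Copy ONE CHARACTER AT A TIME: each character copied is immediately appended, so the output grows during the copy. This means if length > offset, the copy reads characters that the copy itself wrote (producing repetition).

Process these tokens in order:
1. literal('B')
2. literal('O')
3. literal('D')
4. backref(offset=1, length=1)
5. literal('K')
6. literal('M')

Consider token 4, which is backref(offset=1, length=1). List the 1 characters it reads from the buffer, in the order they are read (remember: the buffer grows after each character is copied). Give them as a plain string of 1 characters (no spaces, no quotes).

Answer: D

Derivation:
Token 1: literal('B'). Output: "B"
Token 2: literal('O'). Output: "BO"
Token 3: literal('D'). Output: "BOD"
Token 4: backref(off=1, len=1). Buffer before: "BOD" (len 3)
  byte 1: read out[2]='D', append. Buffer now: "BODD"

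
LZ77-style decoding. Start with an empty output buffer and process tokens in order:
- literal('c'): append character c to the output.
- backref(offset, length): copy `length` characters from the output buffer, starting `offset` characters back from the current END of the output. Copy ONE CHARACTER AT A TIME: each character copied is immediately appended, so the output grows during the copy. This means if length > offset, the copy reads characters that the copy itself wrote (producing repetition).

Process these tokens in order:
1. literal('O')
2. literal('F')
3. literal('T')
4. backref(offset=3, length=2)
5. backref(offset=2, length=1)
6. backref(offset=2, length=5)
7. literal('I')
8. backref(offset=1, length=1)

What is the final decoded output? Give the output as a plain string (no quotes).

Answer: OFTOFOFOFOFII

Derivation:
Token 1: literal('O'). Output: "O"
Token 2: literal('F'). Output: "OF"
Token 3: literal('T'). Output: "OFT"
Token 4: backref(off=3, len=2). Copied 'OF' from pos 0. Output: "OFTOF"
Token 5: backref(off=2, len=1). Copied 'O' from pos 3. Output: "OFTOFO"
Token 6: backref(off=2, len=5) (overlapping!). Copied 'FOFOF' from pos 4. Output: "OFTOFOFOFOF"
Token 7: literal('I'). Output: "OFTOFOFOFOFI"
Token 8: backref(off=1, len=1). Copied 'I' from pos 11. Output: "OFTOFOFOFOFII"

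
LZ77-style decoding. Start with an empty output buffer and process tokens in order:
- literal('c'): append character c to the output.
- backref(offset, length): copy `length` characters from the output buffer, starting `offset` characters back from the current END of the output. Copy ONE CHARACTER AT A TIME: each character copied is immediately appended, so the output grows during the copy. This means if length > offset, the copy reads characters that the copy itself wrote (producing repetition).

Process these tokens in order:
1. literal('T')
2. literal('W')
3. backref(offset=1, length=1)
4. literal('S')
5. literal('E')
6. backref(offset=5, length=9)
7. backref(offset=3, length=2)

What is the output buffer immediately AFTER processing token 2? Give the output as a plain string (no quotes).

Token 1: literal('T'). Output: "T"
Token 2: literal('W'). Output: "TW"

Answer: TW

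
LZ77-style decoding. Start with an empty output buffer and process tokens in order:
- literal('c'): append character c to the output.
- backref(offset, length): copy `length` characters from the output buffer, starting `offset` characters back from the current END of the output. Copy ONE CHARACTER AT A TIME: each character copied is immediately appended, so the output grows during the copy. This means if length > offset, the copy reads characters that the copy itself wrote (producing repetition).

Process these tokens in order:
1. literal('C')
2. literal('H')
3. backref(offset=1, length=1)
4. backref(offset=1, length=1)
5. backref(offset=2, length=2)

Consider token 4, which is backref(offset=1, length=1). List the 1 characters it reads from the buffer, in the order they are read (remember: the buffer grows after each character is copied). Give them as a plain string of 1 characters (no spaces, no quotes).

Token 1: literal('C'). Output: "C"
Token 2: literal('H'). Output: "CH"
Token 3: backref(off=1, len=1). Copied 'H' from pos 1. Output: "CHH"
Token 4: backref(off=1, len=1). Buffer before: "CHH" (len 3)
  byte 1: read out[2]='H', append. Buffer now: "CHHH"

Answer: H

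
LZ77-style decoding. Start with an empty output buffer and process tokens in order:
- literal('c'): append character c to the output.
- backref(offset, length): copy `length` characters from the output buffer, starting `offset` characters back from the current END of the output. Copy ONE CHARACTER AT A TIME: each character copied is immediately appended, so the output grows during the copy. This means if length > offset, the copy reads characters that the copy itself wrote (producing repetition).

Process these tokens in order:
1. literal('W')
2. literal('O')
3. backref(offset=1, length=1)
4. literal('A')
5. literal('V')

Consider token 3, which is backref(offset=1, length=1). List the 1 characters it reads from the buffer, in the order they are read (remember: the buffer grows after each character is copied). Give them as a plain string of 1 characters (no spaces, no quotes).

Answer: O

Derivation:
Token 1: literal('W'). Output: "W"
Token 2: literal('O'). Output: "WO"
Token 3: backref(off=1, len=1). Buffer before: "WO" (len 2)
  byte 1: read out[1]='O', append. Buffer now: "WOO"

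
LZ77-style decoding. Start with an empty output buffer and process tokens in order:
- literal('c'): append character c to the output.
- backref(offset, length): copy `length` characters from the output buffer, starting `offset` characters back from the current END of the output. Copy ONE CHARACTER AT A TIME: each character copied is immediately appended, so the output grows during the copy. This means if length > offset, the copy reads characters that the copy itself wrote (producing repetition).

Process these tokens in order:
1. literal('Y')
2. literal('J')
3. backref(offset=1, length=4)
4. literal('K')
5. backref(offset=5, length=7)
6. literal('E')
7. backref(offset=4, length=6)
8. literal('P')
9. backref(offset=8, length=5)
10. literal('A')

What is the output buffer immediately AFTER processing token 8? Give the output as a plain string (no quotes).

Answer: YJJJJJKJJJJKJJEKJJEKJP

Derivation:
Token 1: literal('Y'). Output: "Y"
Token 2: literal('J'). Output: "YJ"
Token 3: backref(off=1, len=4) (overlapping!). Copied 'JJJJ' from pos 1. Output: "YJJJJJ"
Token 4: literal('K'). Output: "YJJJJJK"
Token 5: backref(off=5, len=7) (overlapping!). Copied 'JJJJKJJ' from pos 2. Output: "YJJJJJKJJJJKJJ"
Token 6: literal('E'). Output: "YJJJJJKJJJJKJJE"
Token 7: backref(off=4, len=6) (overlapping!). Copied 'KJJEKJ' from pos 11. Output: "YJJJJJKJJJJKJJEKJJEKJ"
Token 8: literal('P'). Output: "YJJJJJKJJJJKJJEKJJEKJP"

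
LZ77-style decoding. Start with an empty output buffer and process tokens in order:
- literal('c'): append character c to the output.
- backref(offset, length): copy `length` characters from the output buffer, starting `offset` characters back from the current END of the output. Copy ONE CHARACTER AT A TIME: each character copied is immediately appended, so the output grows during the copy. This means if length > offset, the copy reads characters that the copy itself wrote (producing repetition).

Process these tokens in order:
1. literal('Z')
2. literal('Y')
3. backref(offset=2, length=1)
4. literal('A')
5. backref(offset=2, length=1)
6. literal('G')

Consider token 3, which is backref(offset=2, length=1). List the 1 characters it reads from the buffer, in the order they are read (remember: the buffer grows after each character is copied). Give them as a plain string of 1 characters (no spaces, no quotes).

Token 1: literal('Z'). Output: "Z"
Token 2: literal('Y'). Output: "ZY"
Token 3: backref(off=2, len=1). Buffer before: "ZY" (len 2)
  byte 1: read out[0]='Z', append. Buffer now: "ZYZ"

Answer: Z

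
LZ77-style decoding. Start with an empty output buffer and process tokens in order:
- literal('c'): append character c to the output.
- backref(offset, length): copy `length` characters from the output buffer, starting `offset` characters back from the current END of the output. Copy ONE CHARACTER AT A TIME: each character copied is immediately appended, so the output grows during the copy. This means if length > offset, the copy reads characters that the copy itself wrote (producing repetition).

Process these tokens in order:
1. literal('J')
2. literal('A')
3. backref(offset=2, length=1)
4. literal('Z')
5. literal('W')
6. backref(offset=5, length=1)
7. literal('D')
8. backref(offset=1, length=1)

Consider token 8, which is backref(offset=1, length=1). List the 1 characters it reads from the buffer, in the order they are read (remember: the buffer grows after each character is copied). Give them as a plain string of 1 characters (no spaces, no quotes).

Token 1: literal('J'). Output: "J"
Token 2: literal('A'). Output: "JA"
Token 3: backref(off=2, len=1). Copied 'J' from pos 0. Output: "JAJ"
Token 4: literal('Z'). Output: "JAJZ"
Token 5: literal('W'). Output: "JAJZW"
Token 6: backref(off=5, len=1). Copied 'J' from pos 0. Output: "JAJZWJ"
Token 7: literal('D'). Output: "JAJZWJD"
Token 8: backref(off=1, len=1). Buffer before: "JAJZWJD" (len 7)
  byte 1: read out[6]='D', append. Buffer now: "JAJZWJDD"

Answer: D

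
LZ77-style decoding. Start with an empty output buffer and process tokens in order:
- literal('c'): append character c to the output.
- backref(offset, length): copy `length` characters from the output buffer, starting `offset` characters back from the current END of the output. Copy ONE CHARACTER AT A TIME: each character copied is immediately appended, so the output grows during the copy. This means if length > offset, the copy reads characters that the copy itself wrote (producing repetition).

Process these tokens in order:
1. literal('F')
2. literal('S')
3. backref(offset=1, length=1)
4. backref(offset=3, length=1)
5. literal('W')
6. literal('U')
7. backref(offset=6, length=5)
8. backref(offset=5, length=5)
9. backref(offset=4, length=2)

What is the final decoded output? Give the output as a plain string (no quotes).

Token 1: literal('F'). Output: "F"
Token 2: literal('S'). Output: "FS"
Token 3: backref(off=1, len=1). Copied 'S' from pos 1. Output: "FSS"
Token 4: backref(off=3, len=1). Copied 'F' from pos 0. Output: "FSSF"
Token 5: literal('W'). Output: "FSSFW"
Token 6: literal('U'). Output: "FSSFWU"
Token 7: backref(off=6, len=5). Copied 'FSSFW' from pos 0. Output: "FSSFWUFSSFW"
Token 8: backref(off=5, len=5). Copied 'FSSFW' from pos 6. Output: "FSSFWUFSSFWFSSFW"
Token 9: backref(off=4, len=2). Copied 'SS' from pos 12. Output: "FSSFWUFSSFWFSSFWSS"

Answer: FSSFWUFSSFWFSSFWSS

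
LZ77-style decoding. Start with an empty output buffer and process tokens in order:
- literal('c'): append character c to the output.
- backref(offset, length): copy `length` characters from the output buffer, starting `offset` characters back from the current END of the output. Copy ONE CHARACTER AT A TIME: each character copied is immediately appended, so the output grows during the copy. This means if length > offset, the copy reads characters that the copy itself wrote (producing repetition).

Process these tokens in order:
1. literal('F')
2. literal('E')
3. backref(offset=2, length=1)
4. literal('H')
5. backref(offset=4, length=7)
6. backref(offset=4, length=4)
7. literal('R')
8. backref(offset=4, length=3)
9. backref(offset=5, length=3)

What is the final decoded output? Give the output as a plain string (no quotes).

Token 1: literal('F'). Output: "F"
Token 2: literal('E'). Output: "FE"
Token 3: backref(off=2, len=1). Copied 'F' from pos 0. Output: "FEF"
Token 4: literal('H'). Output: "FEFH"
Token 5: backref(off=4, len=7) (overlapping!). Copied 'FEFHFEF' from pos 0. Output: "FEFHFEFHFEF"
Token 6: backref(off=4, len=4). Copied 'HFEF' from pos 7. Output: "FEFHFEFHFEFHFEF"
Token 7: literal('R'). Output: "FEFHFEFHFEFHFEFR"
Token 8: backref(off=4, len=3). Copied 'FEF' from pos 12. Output: "FEFHFEFHFEFHFEFRFEF"
Token 9: backref(off=5, len=3). Copied 'FRF' from pos 14. Output: "FEFHFEFHFEFHFEFRFEFFRF"

Answer: FEFHFEFHFEFHFEFRFEFFRF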